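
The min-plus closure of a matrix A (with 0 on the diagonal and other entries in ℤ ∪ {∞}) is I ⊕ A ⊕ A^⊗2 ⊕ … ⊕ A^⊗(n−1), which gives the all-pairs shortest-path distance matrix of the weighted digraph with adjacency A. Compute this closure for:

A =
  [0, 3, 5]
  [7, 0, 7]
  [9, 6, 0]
Closure =
  [0, 3, 5]
  [7, 0, 7]
  [9, 6, 0]

This is the Floyd-Warshall all-pairs shortest-path computation. For each intermediate vertex k = 0, 1, …, 2, update dist[i][j] ← min(dist[i][j], dist[i][k] + dist[k][j]). The final matrix gives, for each (i, j), the minimum total weight of any directed path from i to j (possibly empty when i = j).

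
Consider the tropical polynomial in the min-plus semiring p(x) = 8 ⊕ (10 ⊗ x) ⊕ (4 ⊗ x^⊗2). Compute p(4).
p(4) = 8

A tropical monomial a ⊗ x^⊗i evaluates to a + i · x. Evaluating each term at x = 4:
  Term 0 contributes 8 + 0 · 4 = 8
  Term 1 contributes 10 + 1 · 4 = 14
  Term 2 contributes 4 + 2 · 4 = 12
p(4) = ⊕ of these = min[8, 14, 12] = 8.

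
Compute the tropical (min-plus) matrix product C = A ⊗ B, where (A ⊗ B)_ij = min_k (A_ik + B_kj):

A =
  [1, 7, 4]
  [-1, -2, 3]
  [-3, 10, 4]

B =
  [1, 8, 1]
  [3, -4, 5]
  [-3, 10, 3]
A ⊗ B =
  [1, 3, 2]
  [0, -6, 0]
  [-2, 5, -2]

Apply the min-plus product entry-by-entry:
  C[0][0] = min over k of (A[0][0] + B[0][0] = 1 + 1 = 2, A[0][1] + B[1][0] = 7 + 3 = 10, A[0][2] + B[2][0] = 4 + -3 = 1) = 1 (attained at k = 2)
  C[0][1] = min over k of (A[0][0] + B[0][1] = 1 + 8 = 9, A[0][1] + B[1][1] = 7 + -4 = 3, A[0][2] + B[2][1] = 4 + 10 = 14) = 3 (attained at k = 1)
  C[0][2] = min over k of (A[0][0] + B[0][2] = 1 + 1 = 2, A[0][1] + B[1][2] = 7 + 5 = 12, A[0][2] + B[2][2] = 4 + 3 = 7) = 2 (attained at k = 0)
  C[1][0] = min over k of (A[1][0] + B[0][0] = -1 + 1 = 0, A[1][1] + B[1][0] = -2 + 3 = 1, A[1][2] + B[2][0] = 3 + -3 = 0) = 0 (attained at k = 0)
  C[1][1] = min over k of (A[1][0] + B[0][1] = -1 + 8 = 7, A[1][1] + B[1][1] = -2 + -4 = -6, A[1][2] + B[2][1] = 3 + 10 = 13) = -6 (attained at k = 1)
  C[1][2] = min over k of (A[1][0] + B[0][2] = -1 + 1 = 0, A[1][1] + B[1][2] = -2 + 5 = 3, A[1][2] + B[2][2] = 3 + 3 = 6) = 0 (attained at k = 0)
  C[2][0] = min over k of (A[2][0] + B[0][0] = -3 + 1 = -2, A[2][1] + B[1][0] = 10 + 3 = 13, A[2][2] + B[2][0] = 4 + -3 = 1) = -2 (attained at k = 0)
  C[2][1] = min over k of (A[2][0] + B[0][1] = -3 + 8 = 5, A[2][1] + B[1][1] = 10 + -4 = 6, A[2][2] + B[2][1] = 4 + 10 = 14) = 5 (attained at k = 0)
  C[2][2] = min over k of (A[2][0] + B[0][2] = -3 + 1 = -2, A[2][1] + B[1][2] = 10 + 5 = 15, A[2][2] + B[2][2] = 4 + 3 = 7) = -2 (attained at k = 0)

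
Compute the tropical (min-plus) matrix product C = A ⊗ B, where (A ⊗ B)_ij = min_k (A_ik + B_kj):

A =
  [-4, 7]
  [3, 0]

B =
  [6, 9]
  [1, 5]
A ⊗ B =
  [2, 5]
  [1, 5]

Apply the min-plus product entry-by-entry:
  C[0][0] = min over k of (A[0][0] + B[0][0] = -4 + 6 = 2, A[0][1] + B[1][0] = 7 + 1 = 8) = 2 (attained at k = 0)
  C[0][1] = min over k of (A[0][0] + B[0][1] = -4 + 9 = 5, A[0][1] + B[1][1] = 7 + 5 = 12) = 5 (attained at k = 0)
  C[1][0] = min over k of (A[1][0] + B[0][0] = 3 + 6 = 9, A[1][1] + B[1][0] = 0 + 1 = 1) = 1 (attained at k = 1)
  C[1][1] = min over k of (A[1][0] + B[0][1] = 3 + 9 = 12, A[1][1] + B[1][1] = 0 + 5 = 5) = 5 (attained at k = 1)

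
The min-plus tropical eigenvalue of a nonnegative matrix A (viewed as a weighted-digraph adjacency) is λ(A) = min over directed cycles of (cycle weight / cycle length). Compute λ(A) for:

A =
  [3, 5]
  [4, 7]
λ(A) = 3

Enumerate directed cycles and compute their means (weight / length). Sample:
  cycle 0 → 0: weight = 3, length = 1, mean = 3/1 ≈ 3.000
  cycle 1 → 1: weight = 7, length = 1, mean = 7/1 ≈ 7.000
  cycle 0 → 1 → 0: weight = 9, length = 2, mean = 9/2 ≈ 4.500
  cycle 1 → 0 → 1: weight = 9, length = 2, mean = 9/2 ≈ 4.500
Minimum mean = 3.000, attained e.g. along the cycle 0 → 0 with weight 3 and length 1. So λ(A) = 3/1 = 3.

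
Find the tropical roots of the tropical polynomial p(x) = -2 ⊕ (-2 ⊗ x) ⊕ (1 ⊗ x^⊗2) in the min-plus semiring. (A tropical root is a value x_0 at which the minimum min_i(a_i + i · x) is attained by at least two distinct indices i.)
Roots: {-3, 0}

Each tropical root is a break point of the lower envelope of the lines y = a_i + i · x (there are 3 lines, with slopes 0, 1, ..., 2). Only the lines that attain the minimum somewhere contribute to roots; other lines are dominated. Here the surviving (envelope) indices are i = 2, i = 1, i = 0.
Intersections between consecutive envelope lines give the roots: for adjacent envelope indices i < j the intersection is x = (a_i − a_j) / (j − i). Reading off the sorted break points: {-3, 0}.
Verification: at each break x_0, at least two indices attain the minimum of min_i(a_i + i · x_0).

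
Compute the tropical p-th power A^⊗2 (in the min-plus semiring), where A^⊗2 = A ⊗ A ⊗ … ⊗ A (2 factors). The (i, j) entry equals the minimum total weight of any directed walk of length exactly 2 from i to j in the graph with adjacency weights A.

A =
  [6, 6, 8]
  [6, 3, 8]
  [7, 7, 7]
A^⊗2 =
  [12, 9, 14]
  [9, 6, 11]
  [13, 10, 14]

Each entry (A^⊗2)_ij equals the minimum over all length-2 walks i = v_0 → v_1 → … → v_2 = j of Σ_t A[v_t][v_{t+1}]. For example, for (i, j) = (0, 2) we minimise over 3 possible intermediate vertex sequences; the minimum is 14, attained along the walk 0 → 0 → 2.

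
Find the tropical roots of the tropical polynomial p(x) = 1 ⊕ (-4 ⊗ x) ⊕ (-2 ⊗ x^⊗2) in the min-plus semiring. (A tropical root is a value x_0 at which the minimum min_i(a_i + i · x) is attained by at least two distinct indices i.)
Roots: {-2, 5}

Each tropical root is a break point of the lower envelope of the lines y = a_i + i · x (there are 3 lines, with slopes 0, 1, ..., 2). Only the lines that attain the minimum somewhere contribute to roots; other lines are dominated. Here the surviving (envelope) indices are i = 2, i = 1, i = 0.
Intersections between consecutive envelope lines give the roots: for adjacent envelope indices i < j the intersection is x = (a_i − a_j) / (j − i). Reading off the sorted break points: {-2, 5}.
Verification: at each break x_0, at least two indices attain the minimum of min_i(a_i + i · x_0).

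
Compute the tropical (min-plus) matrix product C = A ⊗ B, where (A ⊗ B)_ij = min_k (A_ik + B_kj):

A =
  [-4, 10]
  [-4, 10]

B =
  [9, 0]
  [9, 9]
A ⊗ B =
  [5, -4]
  [5, -4]

Apply the min-plus product entry-by-entry:
  C[0][0] = min over k of (A[0][0] + B[0][0] = -4 + 9 = 5, A[0][1] + B[1][0] = 10 + 9 = 19) = 5 (attained at k = 0)
  C[0][1] = min over k of (A[0][0] + B[0][1] = -4 + 0 = -4, A[0][1] + B[1][1] = 10 + 9 = 19) = -4 (attained at k = 0)
  C[1][0] = min over k of (A[1][0] + B[0][0] = -4 + 9 = 5, A[1][1] + B[1][0] = 10 + 9 = 19) = 5 (attained at k = 0)
  C[1][1] = min over k of (A[1][0] + B[0][1] = -4 + 0 = -4, A[1][1] + B[1][1] = 10 + 9 = 19) = -4 (attained at k = 0)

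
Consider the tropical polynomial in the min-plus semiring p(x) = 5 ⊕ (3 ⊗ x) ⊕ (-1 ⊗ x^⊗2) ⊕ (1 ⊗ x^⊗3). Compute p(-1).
p(-1) = -3

A tropical monomial a ⊗ x^⊗i evaluates to a + i · x. Evaluating each term at x = -1:
  Term 0 contributes 5 + 0 · -1 = 5
  Term 1 contributes 3 + 1 · -1 = 2
  Term 2 contributes -1 + 2 · -1 = -3
  Term 3 contributes 1 + 3 · -1 = -2
p(-1) = ⊕ of these = min[5, 2, -3, -2] = -3.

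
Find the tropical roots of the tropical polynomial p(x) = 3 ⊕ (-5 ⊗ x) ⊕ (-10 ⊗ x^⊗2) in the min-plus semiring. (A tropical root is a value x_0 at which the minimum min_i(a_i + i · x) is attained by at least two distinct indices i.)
Roots: {5, 8}

Each tropical root is a break point of the lower envelope of the lines y = a_i + i · x (there are 3 lines, with slopes 0, 1, ..., 2). Only the lines that attain the minimum somewhere contribute to roots; other lines are dominated. Here the surviving (envelope) indices are i = 2, i = 1, i = 0.
Intersections between consecutive envelope lines give the roots: for adjacent envelope indices i < j the intersection is x = (a_i − a_j) / (j − i). Reading off the sorted break points: {5, 8}.
Verification: at each break x_0, at least two indices attain the minimum of min_i(a_i + i · x_0).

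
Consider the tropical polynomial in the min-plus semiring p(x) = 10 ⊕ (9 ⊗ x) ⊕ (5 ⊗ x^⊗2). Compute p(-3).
p(-3) = -1

A tropical monomial a ⊗ x^⊗i evaluates to a + i · x. Evaluating each term at x = -3:
  Term 0 contributes 10 + 0 · -3 = 10
  Term 1 contributes 9 + 1 · -3 = 6
  Term 2 contributes 5 + 2 · -3 = -1
p(-3) = ⊕ of these = min[10, 6, -1] = -1.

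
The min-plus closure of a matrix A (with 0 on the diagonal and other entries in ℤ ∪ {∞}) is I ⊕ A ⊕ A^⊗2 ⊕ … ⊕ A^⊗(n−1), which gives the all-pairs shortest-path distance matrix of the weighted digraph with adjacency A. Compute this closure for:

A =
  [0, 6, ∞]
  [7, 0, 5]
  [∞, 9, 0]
Closure =
  [0, 6, 11]
  [7, 0, 5]
  [16, 9, 0]

This is the Floyd-Warshall all-pairs shortest-path computation. For each intermediate vertex k = 0, 1, …, 2, update dist[i][j] ← min(dist[i][j], dist[i][k] + dist[k][j]). The final matrix gives, for each (i, j), the minimum total weight of any directed path from i to j (possibly empty when i = j).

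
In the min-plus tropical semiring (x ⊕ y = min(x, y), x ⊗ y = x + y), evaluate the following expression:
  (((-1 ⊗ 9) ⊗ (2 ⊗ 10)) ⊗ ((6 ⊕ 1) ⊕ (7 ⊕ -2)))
(((-1 ⊗ 9) ⊗ (2 ⊗ 10)) ⊗ ((6 ⊕ 1) ⊕ (7 ⊕ -2))) = 18

Expand innermost to outermost. Recall ⊕ takes the minimum of its arguments and ⊗ takes their sum. Working out the expression (((-1 ⊗ 9) ⊗ (2 ⊗ 10)) ⊗ ((6 ⊕ 1) ⊕ (7 ⊕ -2))) gives 18.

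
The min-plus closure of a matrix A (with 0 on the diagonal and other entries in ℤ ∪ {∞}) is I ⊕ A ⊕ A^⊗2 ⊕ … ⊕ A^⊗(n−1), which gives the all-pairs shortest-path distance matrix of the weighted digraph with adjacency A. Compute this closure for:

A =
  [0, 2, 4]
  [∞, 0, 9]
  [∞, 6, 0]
Closure =
  [0, 2, 4]
  [∞, 0, 9]
  [∞, 6, 0]

This is the Floyd-Warshall all-pairs shortest-path computation. For each intermediate vertex k = 0, 1, …, 2, update dist[i][j] ← min(dist[i][j], dist[i][k] + dist[k][j]). The final matrix gives, for each (i, j), the minimum total weight of any directed path from i to j (possibly empty when i = j).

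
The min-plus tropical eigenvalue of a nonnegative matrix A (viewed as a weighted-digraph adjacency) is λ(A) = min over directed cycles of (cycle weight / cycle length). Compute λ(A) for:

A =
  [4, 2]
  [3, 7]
λ(A) = 5/2

Enumerate directed cycles and compute their means (weight / length). Sample:
  cycle 0 → 0: weight = 4, length = 1, mean = 4/1 ≈ 4.000
  cycle 1 → 1: weight = 7, length = 1, mean = 7/1 ≈ 7.000
  cycle 0 → 1 → 0: weight = 5, length = 2, mean = 5/2 ≈ 2.500
  cycle 1 → 0 → 1: weight = 5, length = 2, mean = 5/2 ≈ 2.500
Minimum mean = 2.500, attained e.g. along the cycle 0 → 1 → 0 with weight 5 and length 2. So λ(A) = 5/2 = 5/2.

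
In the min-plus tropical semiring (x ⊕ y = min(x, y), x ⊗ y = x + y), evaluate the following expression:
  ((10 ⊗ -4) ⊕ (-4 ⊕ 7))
((10 ⊗ -4) ⊕ (-4 ⊕ 7)) = -4

Expand innermost to outermost. Recall ⊕ takes the minimum of its arguments and ⊗ takes their sum. Working out the expression ((10 ⊗ -4) ⊕ (-4 ⊕ 7)) gives -4.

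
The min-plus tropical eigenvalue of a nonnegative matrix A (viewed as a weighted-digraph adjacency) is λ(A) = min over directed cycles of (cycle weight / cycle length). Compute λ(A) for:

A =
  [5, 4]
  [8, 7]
λ(A) = 5

Enumerate directed cycles and compute their means (weight / length). Sample:
  cycle 0 → 0: weight = 5, length = 1, mean = 5/1 ≈ 5.000
  cycle 1 → 1: weight = 7, length = 1, mean = 7/1 ≈ 7.000
  cycle 0 → 1 → 0: weight = 12, length = 2, mean = 12/2 ≈ 6.000
  cycle 1 → 0 → 1: weight = 12, length = 2, mean = 12/2 ≈ 6.000
Minimum mean = 5.000, attained e.g. along the cycle 0 → 0 with weight 5 and length 1. So λ(A) = 5/1 = 5.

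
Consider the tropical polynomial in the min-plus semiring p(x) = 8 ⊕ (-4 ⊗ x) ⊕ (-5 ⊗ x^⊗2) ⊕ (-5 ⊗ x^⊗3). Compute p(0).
p(0) = -5

A tropical monomial a ⊗ x^⊗i evaluates to a + i · x. Evaluating each term at x = 0:
  Term 0 contributes 8 + 0 · 0 = 8
  Term 1 contributes -4 + 1 · 0 = -4
  Term 2 contributes -5 + 2 · 0 = -5
  Term 3 contributes -5 + 3 · 0 = -5
p(0) = ⊕ of these = min[8, -4, -5, -5] = -5.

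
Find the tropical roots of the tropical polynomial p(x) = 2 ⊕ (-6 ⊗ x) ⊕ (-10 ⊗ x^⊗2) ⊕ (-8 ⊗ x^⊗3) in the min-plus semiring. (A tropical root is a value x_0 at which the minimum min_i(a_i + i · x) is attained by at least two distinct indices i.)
Roots: {-2, 4, 8}

Each tropical root is a break point of the lower envelope of the lines y = a_i + i · x (there are 4 lines, with slopes 0, 1, ..., 3). Only the lines that attain the minimum somewhere contribute to roots; other lines are dominated. Here the surviving (envelope) indices are i = 3, i = 2, i = 1, i = 0.
Intersections between consecutive envelope lines give the roots: for adjacent envelope indices i < j the intersection is x = (a_i − a_j) / (j − i). Reading off the sorted break points: {-2, 4, 8}.
Verification: at each break x_0, at least two indices attain the minimum of min_i(a_i + i · x_0).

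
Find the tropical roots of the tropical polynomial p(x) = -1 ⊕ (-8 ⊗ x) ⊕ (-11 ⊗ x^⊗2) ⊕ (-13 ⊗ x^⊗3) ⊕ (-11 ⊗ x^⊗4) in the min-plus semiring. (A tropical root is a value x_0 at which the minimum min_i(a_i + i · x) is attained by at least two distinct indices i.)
Roots: {-2, 2, 3, 7}

Each tropical root is a break point of the lower envelope of the lines y = a_i + i · x (there are 5 lines, with slopes 0, 1, ..., 4). Only the lines that attain the minimum somewhere contribute to roots; other lines are dominated. Here the surviving (envelope) indices are i = 4, i = 3, i = 2, i = 1, i = 0.
Intersections between consecutive envelope lines give the roots: for adjacent envelope indices i < j the intersection is x = (a_i − a_j) / (j − i). Reading off the sorted break points: {-2, 2, 3, 7}.
Verification: at each break x_0, at least two indices attain the minimum of min_i(a_i + i · x_0).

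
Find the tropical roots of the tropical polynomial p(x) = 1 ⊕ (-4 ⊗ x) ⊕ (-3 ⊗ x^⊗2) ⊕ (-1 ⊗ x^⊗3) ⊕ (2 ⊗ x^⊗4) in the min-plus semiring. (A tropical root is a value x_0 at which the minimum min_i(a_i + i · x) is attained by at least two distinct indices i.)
Roots: {-3, -2, -1, 5}

Each tropical root is a break point of the lower envelope of the lines y = a_i + i · x (there are 5 lines, with slopes 0, 1, ..., 4). Only the lines that attain the minimum somewhere contribute to roots; other lines are dominated. Here the surviving (envelope) indices are i = 4, i = 3, i = 2, i = 1, i = 0.
Intersections between consecutive envelope lines give the roots: for adjacent envelope indices i < j the intersection is x = (a_i − a_j) / (j − i). Reading off the sorted break points: {-3, -2, -1, 5}.
Verification: at each break x_0, at least two indices attain the minimum of min_i(a_i + i · x_0).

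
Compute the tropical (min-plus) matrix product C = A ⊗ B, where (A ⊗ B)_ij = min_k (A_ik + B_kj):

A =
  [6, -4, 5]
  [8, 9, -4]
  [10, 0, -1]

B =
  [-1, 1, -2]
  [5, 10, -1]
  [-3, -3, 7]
A ⊗ B =
  [1, 2, -5]
  [-7, -7, 3]
  [-4, -4, -1]

Apply the min-plus product entry-by-entry:
  C[0][0] = min over k of (A[0][0] + B[0][0] = 6 + -1 = 5, A[0][1] + B[1][0] = -4 + 5 = 1, A[0][2] + B[2][0] = 5 + -3 = 2) = 1 (attained at k = 1)
  C[0][1] = min over k of (A[0][0] + B[0][1] = 6 + 1 = 7, A[0][1] + B[1][1] = -4 + 10 = 6, A[0][2] + B[2][1] = 5 + -3 = 2) = 2 (attained at k = 2)
  C[0][2] = min over k of (A[0][0] + B[0][2] = 6 + -2 = 4, A[0][1] + B[1][2] = -4 + -1 = -5, A[0][2] + B[2][2] = 5 + 7 = 12) = -5 (attained at k = 1)
  C[1][0] = min over k of (A[1][0] + B[0][0] = 8 + -1 = 7, A[1][1] + B[1][0] = 9 + 5 = 14, A[1][2] + B[2][0] = -4 + -3 = -7) = -7 (attained at k = 2)
  C[1][1] = min over k of (A[1][0] + B[0][1] = 8 + 1 = 9, A[1][1] + B[1][1] = 9 + 10 = 19, A[1][2] + B[2][1] = -4 + -3 = -7) = -7 (attained at k = 2)
  C[1][2] = min over k of (A[1][0] + B[0][2] = 8 + -2 = 6, A[1][1] + B[1][2] = 9 + -1 = 8, A[1][2] + B[2][2] = -4 + 7 = 3) = 3 (attained at k = 2)
  C[2][0] = min over k of (A[2][0] + B[0][0] = 10 + -1 = 9, A[2][1] + B[1][0] = 0 + 5 = 5, A[2][2] + B[2][0] = -1 + -3 = -4) = -4 (attained at k = 2)
  C[2][1] = min over k of (A[2][0] + B[0][1] = 10 + 1 = 11, A[2][1] + B[1][1] = 0 + 10 = 10, A[2][2] + B[2][1] = -1 + -3 = -4) = -4 (attained at k = 2)
  C[2][2] = min over k of (A[2][0] + B[0][2] = 10 + -2 = 8, A[2][1] + B[1][2] = 0 + -1 = -1, A[2][2] + B[2][2] = -1 + 7 = 6) = -1 (attained at k = 1)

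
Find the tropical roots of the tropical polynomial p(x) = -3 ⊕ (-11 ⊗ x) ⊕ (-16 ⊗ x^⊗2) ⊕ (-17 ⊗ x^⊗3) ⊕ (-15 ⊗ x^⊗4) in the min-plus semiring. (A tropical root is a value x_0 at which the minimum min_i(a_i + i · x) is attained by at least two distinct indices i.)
Roots: {-2, 1, 5, 8}

Each tropical root is a break point of the lower envelope of the lines y = a_i + i · x (there are 5 lines, with slopes 0, 1, ..., 4). Only the lines that attain the minimum somewhere contribute to roots; other lines are dominated. Here the surviving (envelope) indices are i = 4, i = 3, i = 2, i = 1, i = 0.
Intersections between consecutive envelope lines give the roots: for adjacent envelope indices i < j the intersection is x = (a_i − a_j) / (j − i). Reading off the sorted break points: {-2, 1, 5, 8}.
Verification: at each break x_0, at least two indices attain the minimum of min_i(a_i + i · x_0).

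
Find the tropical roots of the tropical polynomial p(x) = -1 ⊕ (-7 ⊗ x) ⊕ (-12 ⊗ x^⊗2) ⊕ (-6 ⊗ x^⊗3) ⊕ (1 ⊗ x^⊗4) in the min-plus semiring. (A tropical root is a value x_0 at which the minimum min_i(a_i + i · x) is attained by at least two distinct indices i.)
Roots: {-7, -6, 5, 6}

Each tropical root is a break point of the lower envelope of the lines y = a_i + i · x (there are 5 lines, with slopes 0, 1, ..., 4). Only the lines that attain the minimum somewhere contribute to roots; other lines are dominated. Here the surviving (envelope) indices are i = 4, i = 3, i = 2, i = 1, i = 0.
Intersections between consecutive envelope lines give the roots: for adjacent envelope indices i < j the intersection is x = (a_i − a_j) / (j − i). Reading off the sorted break points: {-7, -6, 5, 6}.
Verification: at each break x_0, at least two indices attain the minimum of min_i(a_i + i · x_0).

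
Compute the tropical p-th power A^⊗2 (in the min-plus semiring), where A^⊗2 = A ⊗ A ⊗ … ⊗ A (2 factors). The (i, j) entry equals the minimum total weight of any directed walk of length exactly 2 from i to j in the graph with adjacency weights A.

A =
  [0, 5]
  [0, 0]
A^⊗2 =
  [0, 5]
  [0, 0]

Each entry (A^⊗2)_ij equals the minimum over all length-2 walks i = v_0 → v_1 → … → v_2 = j of Σ_t A[v_t][v_{t+1}]. For example, for (i, j) = (0, 1) we minimise over 2 possible intermediate vertex sequences; the minimum is 5, attained along the walk 0 → 0 → 1.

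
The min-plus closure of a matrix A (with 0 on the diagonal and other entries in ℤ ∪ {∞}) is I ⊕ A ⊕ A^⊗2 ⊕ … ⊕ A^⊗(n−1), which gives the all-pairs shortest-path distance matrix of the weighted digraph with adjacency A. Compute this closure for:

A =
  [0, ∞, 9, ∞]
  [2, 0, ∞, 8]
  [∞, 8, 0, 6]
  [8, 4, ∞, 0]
Closure =
  [0, 17, 9, 15]
  [2, 0, 11, 8]
  [10, 8, 0, 6]
  [6, 4, 15, 0]

This is the Floyd-Warshall all-pairs shortest-path computation. For each intermediate vertex k = 0, 1, …, 3, update dist[i][j] ← min(dist[i][j], dist[i][k] + dist[k][j]). The final matrix gives, for each (i, j), the minimum total weight of any directed path from i to j (possibly empty when i = j).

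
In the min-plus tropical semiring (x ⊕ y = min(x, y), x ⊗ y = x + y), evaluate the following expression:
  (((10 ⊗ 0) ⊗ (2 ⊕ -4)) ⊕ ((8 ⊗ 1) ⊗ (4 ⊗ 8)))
(((10 ⊗ 0) ⊗ (2 ⊕ -4)) ⊕ ((8 ⊗ 1) ⊗ (4 ⊗ 8))) = 6

Expand innermost to outermost. Recall ⊕ takes the minimum of its arguments and ⊗ takes their sum. Working out the expression (((10 ⊗ 0) ⊗ (2 ⊕ -4)) ⊕ ((8 ⊗ 1) ⊗ (4 ⊗ 8))) gives 6.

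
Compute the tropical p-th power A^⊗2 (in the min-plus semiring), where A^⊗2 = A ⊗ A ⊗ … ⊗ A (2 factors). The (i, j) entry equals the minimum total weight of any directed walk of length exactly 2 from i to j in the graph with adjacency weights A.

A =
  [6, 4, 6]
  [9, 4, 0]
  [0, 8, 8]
A^⊗2 =
  [6, 8, 4]
  [0, 8, 4]
  [6, 4, 6]

Each entry (A^⊗2)_ij equals the minimum over all length-2 walks i = v_0 → v_1 → … → v_2 = j of Σ_t A[v_t][v_{t+1}]. For example, for (i, j) = (0, 2) we minimise over 3 possible intermediate vertex sequences; the minimum is 4, attained along the walk 0 → 1 → 2.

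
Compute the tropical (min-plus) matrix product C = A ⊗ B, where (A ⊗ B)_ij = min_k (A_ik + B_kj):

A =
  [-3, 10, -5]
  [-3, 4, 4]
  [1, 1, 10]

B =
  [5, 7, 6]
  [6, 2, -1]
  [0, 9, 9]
A ⊗ B =
  [-5, 4, 3]
  [2, 4, 3]
  [6, 3, 0]

Apply the min-plus product entry-by-entry:
  C[0][0] = min over k of (A[0][0] + B[0][0] = -3 + 5 = 2, A[0][1] + B[1][0] = 10 + 6 = 16, A[0][2] + B[2][0] = -5 + 0 = -5) = -5 (attained at k = 2)
  C[0][1] = min over k of (A[0][0] + B[0][1] = -3 + 7 = 4, A[0][1] + B[1][1] = 10 + 2 = 12, A[0][2] + B[2][1] = -5 + 9 = 4) = 4 (attained at k = 0)
  C[0][2] = min over k of (A[0][0] + B[0][2] = -3 + 6 = 3, A[0][1] + B[1][2] = 10 + -1 = 9, A[0][2] + B[2][2] = -5 + 9 = 4) = 3 (attained at k = 0)
  C[1][0] = min over k of (A[1][0] + B[0][0] = -3 + 5 = 2, A[1][1] + B[1][0] = 4 + 6 = 10, A[1][2] + B[2][0] = 4 + 0 = 4) = 2 (attained at k = 0)
  C[1][1] = min over k of (A[1][0] + B[0][1] = -3 + 7 = 4, A[1][1] + B[1][1] = 4 + 2 = 6, A[1][2] + B[2][1] = 4 + 9 = 13) = 4 (attained at k = 0)
  C[1][2] = min over k of (A[1][0] + B[0][2] = -3 + 6 = 3, A[1][1] + B[1][2] = 4 + -1 = 3, A[1][2] + B[2][2] = 4 + 9 = 13) = 3 (attained at k = 0)
  C[2][0] = min over k of (A[2][0] + B[0][0] = 1 + 5 = 6, A[2][1] + B[1][0] = 1 + 6 = 7, A[2][2] + B[2][0] = 10 + 0 = 10) = 6 (attained at k = 0)
  C[2][1] = min over k of (A[2][0] + B[0][1] = 1 + 7 = 8, A[2][1] + B[1][1] = 1 + 2 = 3, A[2][2] + B[2][1] = 10 + 9 = 19) = 3 (attained at k = 1)
  C[2][2] = min over k of (A[2][0] + B[0][2] = 1 + 6 = 7, A[2][1] + B[1][2] = 1 + -1 = 0, A[2][2] + B[2][2] = 10 + 9 = 19) = 0 (attained at k = 1)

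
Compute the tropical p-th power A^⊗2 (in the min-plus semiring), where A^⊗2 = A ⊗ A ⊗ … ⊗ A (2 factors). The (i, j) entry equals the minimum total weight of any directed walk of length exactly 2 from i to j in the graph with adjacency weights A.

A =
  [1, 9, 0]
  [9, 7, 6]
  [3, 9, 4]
A^⊗2 =
  [2, 9, 1]
  [9, 14, 9]
  [4, 12, 3]

Each entry (A^⊗2)_ij equals the minimum over all length-2 walks i = v_0 → v_1 → … → v_2 = j of Σ_t A[v_t][v_{t+1}]. For example, for (i, j) = (0, 2) we minimise over 3 possible intermediate vertex sequences; the minimum is 1, attained along the walk 0 → 0 → 2.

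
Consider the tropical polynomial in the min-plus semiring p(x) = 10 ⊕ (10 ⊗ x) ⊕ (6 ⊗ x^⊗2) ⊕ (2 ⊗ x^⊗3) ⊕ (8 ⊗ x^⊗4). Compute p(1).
p(1) = 5

A tropical monomial a ⊗ x^⊗i evaluates to a + i · x. Evaluating each term at x = 1:
  Term 0 contributes 10 + 0 · 1 = 10
  Term 1 contributes 10 + 1 · 1 = 11
  Term 2 contributes 6 + 2 · 1 = 8
  Term 3 contributes 2 + 3 · 1 = 5
  Term 4 contributes 8 + 4 · 1 = 12
p(1) = ⊕ of these = min[10, 11, 8, 5, 12] = 5.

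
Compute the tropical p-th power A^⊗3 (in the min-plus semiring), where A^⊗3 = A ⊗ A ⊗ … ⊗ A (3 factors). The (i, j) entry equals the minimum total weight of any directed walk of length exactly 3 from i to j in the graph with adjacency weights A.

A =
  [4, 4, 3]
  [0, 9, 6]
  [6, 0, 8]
A^⊗3 =
  [3, 7, 7]
  [4, 3, 7]
  [4, 4, 3]

Each entry (A^⊗3)_ij equals the minimum over all length-3 walks i = v_0 → v_1 → … → v_3 = j of Σ_t A[v_t][v_{t+1}]. For example, for (i, j) = (0, 2) we minimise over 9 possible intermediate vertex sequences; the minimum is 7, attained along the walk 0 → 1 → 0 → 2.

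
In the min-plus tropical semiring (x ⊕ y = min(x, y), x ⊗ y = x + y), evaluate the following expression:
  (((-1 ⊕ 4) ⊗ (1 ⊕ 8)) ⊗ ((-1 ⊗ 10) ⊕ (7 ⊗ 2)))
(((-1 ⊕ 4) ⊗ (1 ⊕ 8)) ⊗ ((-1 ⊗ 10) ⊕ (7 ⊗ 2))) = 9

Expand innermost to outermost. Recall ⊕ takes the minimum of its arguments and ⊗ takes their sum. Working out the expression (((-1 ⊕ 4) ⊗ (1 ⊕ 8)) ⊗ ((-1 ⊗ 10) ⊕ (7 ⊗ 2))) gives 9.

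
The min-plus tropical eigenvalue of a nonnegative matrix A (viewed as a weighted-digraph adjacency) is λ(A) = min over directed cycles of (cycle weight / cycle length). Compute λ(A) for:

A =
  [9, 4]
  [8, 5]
λ(A) = 5

Enumerate directed cycles and compute their means (weight / length). Sample:
  cycle 0 → 0: weight = 9, length = 1, mean = 9/1 ≈ 9.000
  cycle 1 → 1: weight = 5, length = 1, mean = 5/1 ≈ 5.000
  cycle 0 → 1 → 0: weight = 12, length = 2, mean = 12/2 ≈ 6.000
  cycle 1 → 0 → 1: weight = 12, length = 2, mean = 12/2 ≈ 6.000
Minimum mean = 5.000, attained e.g. along the cycle 1 → 1 with weight 5 and length 1. So λ(A) = 5/1 = 5.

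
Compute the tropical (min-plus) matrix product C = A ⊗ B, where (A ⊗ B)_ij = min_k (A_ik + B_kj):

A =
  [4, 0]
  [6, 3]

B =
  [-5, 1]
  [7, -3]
A ⊗ B =
  [-1, -3]
  [1, 0]

Apply the min-plus product entry-by-entry:
  C[0][0] = min over k of (A[0][0] + B[0][0] = 4 + -5 = -1, A[0][1] + B[1][0] = 0 + 7 = 7) = -1 (attained at k = 0)
  C[0][1] = min over k of (A[0][0] + B[0][1] = 4 + 1 = 5, A[0][1] + B[1][1] = 0 + -3 = -3) = -3 (attained at k = 1)
  C[1][0] = min over k of (A[1][0] + B[0][0] = 6 + -5 = 1, A[1][1] + B[1][0] = 3 + 7 = 10) = 1 (attained at k = 0)
  C[1][1] = min over k of (A[1][0] + B[0][1] = 6 + 1 = 7, A[1][1] + B[1][1] = 3 + -3 = 0) = 0 (attained at k = 1)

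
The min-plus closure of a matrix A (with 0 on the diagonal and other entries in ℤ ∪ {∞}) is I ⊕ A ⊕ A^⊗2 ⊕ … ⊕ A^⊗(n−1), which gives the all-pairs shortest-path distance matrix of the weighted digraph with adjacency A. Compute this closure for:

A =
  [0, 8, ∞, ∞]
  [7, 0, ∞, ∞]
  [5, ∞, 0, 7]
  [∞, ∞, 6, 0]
Closure =
  [0, 8, ∞, ∞]
  [7, 0, ∞, ∞]
  [5, 13, 0, 7]
  [11, 19, 6, 0]

This is the Floyd-Warshall all-pairs shortest-path computation. For each intermediate vertex k = 0, 1, …, 3, update dist[i][j] ← min(dist[i][j], dist[i][k] + dist[k][j]). The final matrix gives, for each (i, j), the minimum total weight of any directed path from i to j (possibly empty when i = j).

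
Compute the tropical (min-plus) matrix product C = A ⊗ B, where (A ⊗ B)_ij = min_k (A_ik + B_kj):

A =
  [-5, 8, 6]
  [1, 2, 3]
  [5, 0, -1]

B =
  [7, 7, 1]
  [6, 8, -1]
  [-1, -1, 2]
A ⊗ B =
  [2, 2, -4]
  [2, 2, 1]
  [-2, -2, -1]

Apply the min-plus product entry-by-entry:
  C[0][0] = min over k of (A[0][0] + B[0][0] = -5 + 7 = 2, A[0][1] + B[1][0] = 8 + 6 = 14, A[0][2] + B[2][0] = 6 + -1 = 5) = 2 (attained at k = 0)
  C[0][1] = min over k of (A[0][0] + B[0][1] = -5 + 7 = 2, A[0][1] + B[1][1] = 8 + 8 = 16, A[0][2] + B[2][1] = 6 + -1 = 5) = 2 (attained at k = 0)
  C[0][2] = min over k of (A[0][0] + B[0][2] = -5 + 1 = -4, A[0][1] + B[1][2] = 8 + -1 = 7, A[0][2] + B[2][2] = 6 + 2 = 8) = -4 (attained at k = 0)
  C[1][0] = min over k of (A[1][0] + B[0][0] = 1 + 7 = 8, A[1][1] + B[1][0] = 2 + 6 = 8, A[1][2] + B[2][0] = 3 + -1 = 2) = 2 (attained at k = 2)
  C[1][1] = min over k of (A[1][0] + B[0][1] = 1 + 7 = 8, A[1][1] + B[1][1] = 2 + 8 = 10, A[1][2] + B[2][1] = 3 + -1 = 2) = 2 (attained at k = 2)
  C[1][2] = min over k of (A[1][0] + B[0][2] = 1 + 1 = 2, A[1][1] + B[1][2] = 2 + -1 = 1, A[1][2] + B[2][2] = 3 + 2 = 5) = 1 (attained at k = 1)
  C[2][0] = min over k of (A[2][0] + B[0][0] = 5 + 7 = 12, A[2][1] + B[1][0] = 0 + 6 = 6, A[2][2] + B[2][0] = -1 + -1 = -2) = -2 (attained at k = 2)
  C[2][1] = min over k of (A[2][0] + B[0][1] = 5 + 7 = 12, A[2][1] + B[1][1] = 0 + 8 = 8, A[2][2] + B[2][1] = -1 + -1 = -2) = -2 (attained at k = 2)
  C[2][2] = min over k of (A[2][0] + B[0][2] = 5 + 1 = 6, A[2][1] + B[1][2] = 0 + -1 = -1, A[2][2] + B[2][2] = -1 + 2 = 1) = -1 (attained at k = 1)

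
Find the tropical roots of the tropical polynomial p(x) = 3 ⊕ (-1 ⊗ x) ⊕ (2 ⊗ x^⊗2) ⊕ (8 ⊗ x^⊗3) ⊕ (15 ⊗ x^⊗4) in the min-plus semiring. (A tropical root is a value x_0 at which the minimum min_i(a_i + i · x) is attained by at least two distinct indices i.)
Roots: {-7, -6, -3, 4}

Each tropical root is a break point of the lower envelope of the lines y = a_i + i · x (there are 5 lines, with slopes 0, 1, ..., 4). Only the lines that attain the minimum somewhere contribute to roots; other lines are dominated. Here the surviving (envelope) indices are i = 4, i = 3, i = 2, i = 1, i = 0.
Intersections between consecutive envelope lines give the roots: for adjacent envelope indices i < j the intersection is x = (a_i − a_j) / (j − i). Reading off the sorted break points: {-7, -6, -3, 4}.
Verification: at each break x_0, at least two indices attain the minimum of min_i(a_i + i · x_0).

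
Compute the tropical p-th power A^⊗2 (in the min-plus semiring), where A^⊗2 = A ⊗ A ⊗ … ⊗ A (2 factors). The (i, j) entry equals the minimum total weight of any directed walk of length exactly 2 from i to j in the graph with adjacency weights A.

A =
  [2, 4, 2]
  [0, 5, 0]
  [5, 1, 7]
A^⊗2 =
  [4, 3, 4]
  [2, 1, 2]
  [1, 6, 1]

Each entry (A^⊗2)_ij equals the minimum over all length-2 walks i = v_0 → v_1 → … → v_2 = j of Σ_t A[v_t][v_{t+1}]. For example, for (i, j) = (0, 2) we minimise over 3 possible intermediate vertex sequences; the minimum is 4, attained along the walk 0 → 0 → 2.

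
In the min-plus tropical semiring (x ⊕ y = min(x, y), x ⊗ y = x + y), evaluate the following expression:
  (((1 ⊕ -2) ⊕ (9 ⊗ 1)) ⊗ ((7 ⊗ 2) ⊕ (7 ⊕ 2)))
(((1 ⊕ -2) ⊕ (9 ⊗ 1)) ⊗ ((7 ⊗ 2) ⊕ (7 ⊕ 2))) = 0

Expand innermost to outermost. Recall ⊕ takes the minimum of its arguments and ⊗ takes their sum. Working out the expression (((1 ⊕ -2) ⊕ (9 ⊗ 1)) ⊗ ((7 ⊗ 2) ⊕ (7 ⊕ 2))) gives 0.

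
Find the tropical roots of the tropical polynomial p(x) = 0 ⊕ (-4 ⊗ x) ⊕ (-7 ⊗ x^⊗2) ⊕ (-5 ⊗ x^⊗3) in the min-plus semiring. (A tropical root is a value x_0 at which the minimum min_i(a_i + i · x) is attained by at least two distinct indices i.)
Roots: {-2, 3, 4}

Each tropical root is a break point of the lower envelope of the lines y = a_i + i · x (there are 4 lines, with slopes 0, 1, ..., 3). Only the lines that attain the minimum somewhere contribute to roots; other lines are dominated. Here the surviving (envelope) indices are i = 3, i = 2, i = 1, i = 0.
Intersections between consecutive envelope lines give the roots: for adjacent envelope indices i < j the intersection is x = (a_i − a_j) / (j − i). Reading off the sorted break points: {-2, 3, 4}.
Verification: at each break x_0, at least two indices attain the minimum of min_i(a_i + i · x_0).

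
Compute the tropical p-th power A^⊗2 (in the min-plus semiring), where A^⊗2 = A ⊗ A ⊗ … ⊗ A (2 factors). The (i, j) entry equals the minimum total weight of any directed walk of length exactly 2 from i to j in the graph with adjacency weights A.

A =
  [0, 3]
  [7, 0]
A^⊗2 =
  [0, 3]
  [7, 0]

Each entry (A^⊗2)_ij equals the minimum over all length-2 walks i = v_0 → v_1 → … → v_2 = j of Σ_t A[v_t][v_{t+1}]. For example, for (i, j) = (0, 1) we minimise over 2 possible intermediate vertex sequences; the minimum is 3, attained along the walk 0 → 0 → 1.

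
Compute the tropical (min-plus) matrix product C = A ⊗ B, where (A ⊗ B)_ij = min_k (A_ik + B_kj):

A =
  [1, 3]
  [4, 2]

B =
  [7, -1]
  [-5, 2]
A ⊗ B =
  [-2, 0]
  [-3, 3]

Apply the min-plus product entry-by-entry:
  C[0][0] = min over k of (A[0][0] + B[0][0] = 1 + 7 = 8, A[0][1] + B[1][0] = 3 + -5 = -2) = -2 (attained at k = 1)
  C[0][1] = min over k of (A[0][0] + B[0][1] = 1 + -1 = 0, A[0][1] + B[1][1] = 3 + 2 = 5) = 0 (attained at k = 0)
  C[1][0] = min over k of (A[1][0] + B[0][0] = 4 + 7 = 11, A[1][1] + B[1][0] = 2 + -5 = -3) = -3 (attained at k = 1)
  C[1][1] = min over k of (A[1][0] + B[0][1] = 4 + -1 = 3, A[1][1] + B[1][1] = 2 + 2 = 4) = 3 (attained at k = 0)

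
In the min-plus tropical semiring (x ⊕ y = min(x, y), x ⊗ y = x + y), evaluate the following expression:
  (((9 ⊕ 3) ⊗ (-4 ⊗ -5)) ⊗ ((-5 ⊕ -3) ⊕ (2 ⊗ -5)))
(((9 ⊕ 3) ⊗ (-4 ⊗ -5)) ⊗ ((-5 ⊕ -3) ⊕ (2 ⊗ -5))) = -11

Expand innermost to outermost. Recall ⊕ takes the minimum of its arguments and ⊗ takes their sum. Working out the expression (((9 ⊕ 3) ⊗ (-4 ⊗ -5)) ⊗ ((-5 ⊕ -3) ⊕ (2 ⊗ -5))) gives -11.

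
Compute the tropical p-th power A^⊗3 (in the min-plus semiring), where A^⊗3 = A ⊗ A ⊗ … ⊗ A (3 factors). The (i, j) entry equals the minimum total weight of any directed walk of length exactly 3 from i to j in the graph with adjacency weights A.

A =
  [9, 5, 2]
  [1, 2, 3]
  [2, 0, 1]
A^⊗3 =
  [3, 3, 4]
  [4, 3, 4]
  [2, 2, 3]

Each entry (A^⊗3)_ij equals the minimum over all length-3 walks i = v_0 → v_1 → … → v_3 = j of Σ_t A[v_t][v_{t+1}]. For example, for (i, j) = (0, 2) we minimise over 9 possible intermediate vertex sequences; the minimum is 4, attained along the walk 0 → 2 → 2 → 2.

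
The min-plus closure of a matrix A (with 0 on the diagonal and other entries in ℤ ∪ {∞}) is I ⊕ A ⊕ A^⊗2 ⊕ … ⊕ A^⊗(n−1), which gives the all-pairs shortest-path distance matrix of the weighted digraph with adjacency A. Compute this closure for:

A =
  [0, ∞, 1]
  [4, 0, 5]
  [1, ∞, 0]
Closure =
  [0, ∞, 1]
  [4, 0, 5]
  [1, ∞, 0]

This is the Floyd-Warshall all-pairs shortest-path computation. For each intermediate vertex k = 0, 1, …, 2, update dist[i][j] ← min(dist[i][j], dist[i][k] + dist[k][j]). The final matrix gives, for each (i, j), the minimum total weight of any directed path from i to j (possibly empty when i = j).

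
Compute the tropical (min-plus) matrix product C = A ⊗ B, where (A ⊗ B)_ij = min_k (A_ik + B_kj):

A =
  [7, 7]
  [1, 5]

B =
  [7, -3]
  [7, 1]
A ⊗ B =
  [14, 4]
  [8, -2]

Apply the min-plus product entry-by-entry:
  C[0][0] = min over k of (A[0][0] + B[0][0] = 7 + 7 = 14, A[0][1] + B[1][0] = 7 + 7 = 14) = 14 (attained at k = 0)
  C[0][1] = min over k of (A[0][0] + B[0][1] = 7 + -3 = 4, A[0][1] + B[1][1] = 7 + 1 = 8) = 4 (attained at k = 0)
  C[1][0] = min over k of (A[1][0] + B[0][0] = 1 + 7 = 8, A[1][1] + B[1][0] = 5 + 7 = 12) = 8 (attained at k = 0)
  C[1][1] = min over k of (A[1][0] + B[0][1] = 1 + -3 = -2, A[1][1] + B[1][1] = 5 + 1 = 6) = -2 (attained at k = 0)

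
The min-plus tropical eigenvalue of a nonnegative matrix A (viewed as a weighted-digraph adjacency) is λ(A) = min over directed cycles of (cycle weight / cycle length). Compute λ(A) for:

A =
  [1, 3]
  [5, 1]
λ(A) = 1

Enumerate directed cycles and compute their means (weight / length). Sample:
  cycle 0 → 0: weight = 1, length = 1, mean = 1/1 ≈ 1.000
  cycle 1 → 1: weight = 1, length = 1, mean = 1/1 ≈ 1.000
  cycle 0 → 1 → 0: weight = 8, length = 2, mean = 8/2 ≈ 4.000
  cycle 1 → 0 → 1: weight = 8, length = 2, mean = 8/2 ≈ 4.000
Minimum mean = 1.000, attained e.g. along the cycle 0 → 0 with weight 1 and length 1. So λ(A) = 1/1 = 1.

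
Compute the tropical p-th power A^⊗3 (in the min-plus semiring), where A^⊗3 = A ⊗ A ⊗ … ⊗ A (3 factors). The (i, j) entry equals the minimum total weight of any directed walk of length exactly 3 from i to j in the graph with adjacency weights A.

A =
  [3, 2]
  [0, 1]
A^⊗3 =
  [3, 4]
  [2, 3]

Each entry (A^⊗3)_ij equals the minimum over all length-3 walks i = v_0 → v_1 → … → v_3 = j of Σ_t A[v_t][v_{t+1}]. For example, for (i, j) = (0, 1) we minimise over 4 possible intermediate vertex sequences; the minimum is 4, attained along the walk 0 → 1 → 0 → 1.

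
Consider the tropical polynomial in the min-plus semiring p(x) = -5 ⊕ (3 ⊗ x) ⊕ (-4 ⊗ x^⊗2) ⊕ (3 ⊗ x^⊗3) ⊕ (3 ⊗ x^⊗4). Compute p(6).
p(6) = -5

A tropical monomial a ⊗ x^⊗i evaluates to a + i · x. Evaluating each term at x = 6:
  Term 0 contributes -5 + 0 · 6 = -5
  Term 1 contributes 3 + 1 · 6 = 9
  Term 2 contributes -4 + 2 · 6 = 8
  Term 3 contributes 3 + 3 · 6 = 21
  Term 4 contributes 3 + 4 · 6 = 27
p(6) = ⊕ of these = min[-5, 9, 8, 21, 27] = -5.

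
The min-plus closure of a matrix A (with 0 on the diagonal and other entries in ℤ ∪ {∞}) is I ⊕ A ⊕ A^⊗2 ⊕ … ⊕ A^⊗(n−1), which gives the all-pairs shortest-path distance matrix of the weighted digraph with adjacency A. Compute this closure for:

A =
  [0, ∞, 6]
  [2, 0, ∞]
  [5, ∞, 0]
Closure =
  [0, ∞, 6]
  [2, 0, 8]
  [5, ∞, 0]

This is the Floyd-Warshall all-pairs shortest-path computation. For each intermediate vertex k = 0, 1, …, 2, update dist[i][j] ← min(dist[i][j], dist[i][k] + dist[k][j]). The final matrix gives, for each (i, j), the minimum total weight of any directed path from i to j (possibly empty when i = j).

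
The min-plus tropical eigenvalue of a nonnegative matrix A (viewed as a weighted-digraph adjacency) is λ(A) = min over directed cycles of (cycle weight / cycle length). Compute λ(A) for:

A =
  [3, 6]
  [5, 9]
λ(A) = 3

Enumerate directed cycles and compute their means (weight / length). Sample:
  cycle 0 → 0: weight = 3, length = 1, mean = 3/1 ≈ 3.000
  cycle 1 → 1: weight = 9, length = 1, mean = 9/1 ≈ 9.000
  cycle 0 → 1 → 0: weight = 11, length = 2, mean = 11/2 ≈ 5.500
  cycle 1 → 0 → 1: weight = 11, length = 2, mean = 11/2 ≈ 5.500
Minimum mean = 3.000, attained e.g. along the cycle 0 → 0 with weight 3 and length 1. So λ(A) = 3/1 = 3.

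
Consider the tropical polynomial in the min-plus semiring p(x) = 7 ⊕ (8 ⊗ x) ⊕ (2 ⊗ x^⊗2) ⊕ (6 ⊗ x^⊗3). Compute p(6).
p(6) = 7

A tropical monomial a ⊗ x^⊗i evaluates to a + i · x. Evaluating each term at x = 6:
  Term 0 contributes 7 + 0 · 6 = 7
  Term 1 contributes 8 + 1 · 6 = 14
  Term 2 contributes 2 + 2 · 6 = 14
  Term 3 contributes 6 + 3 · 6 = 24
p(6) = ⊕ of these = min[7, 14, 14, 24] = 7.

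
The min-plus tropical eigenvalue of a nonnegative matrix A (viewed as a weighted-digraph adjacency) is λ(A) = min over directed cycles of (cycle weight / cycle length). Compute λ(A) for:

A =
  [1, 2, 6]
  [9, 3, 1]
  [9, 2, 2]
λ(A) = 1

Enumerate directed cycles and compute their means (weight / length). Sample:
  cycle 0 → 0: weight = 1, length = 1, mean = 1/1 ≈ 1.000
  cycle 1 → 1: weight = 3, length = 1, mean = 3/1 ≈ 3.000
  cycle 2 → 2: weight = 2, length = 1, mean = 2/1 ≈ 2.000
  cycle 0 → 1 → 0: weight = 11, length = 2, mean = 11/2 ≈ 5.500
  cycle 0 → 2 → 0: weight = 15, length = 2, mean = 15/2 ≈ 7.500
  cycle 1 → 0 → 1: weight = 11, length = 2, mean = 11/2 ≈ 5.500
Minimum mean = 1.000, attained e.g. along the cycle 0 → 0 with weight 1 and length 1. So λ(A) = 1/1 = 1.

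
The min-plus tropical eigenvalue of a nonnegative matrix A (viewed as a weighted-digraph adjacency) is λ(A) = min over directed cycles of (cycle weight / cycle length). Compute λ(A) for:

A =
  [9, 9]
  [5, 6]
λ(A) = 6

Enumerate directed cycles and compute their means (weight / length). Sample:
  cycle 0 → 0: weight = 9, length = 1, mean = 9/1 ≈ 9.000
  cycle 1 → 1: weight = 6, length = 1, mean = 6/1 ≈ 6.000
  cycle 0 → 1 → 0: weight = 14, length = 2, mean = 14/2 ≈ 7.000
  cycle 1 → 0 → 1: weight = 14, length = 2, mean = 14/2 ≈ 7.000
Minimum mean = 6.000, attained e.g. along the cycle 1 → 1 with weight 6 and length 1. So λ(A) = 6/1 = 6.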